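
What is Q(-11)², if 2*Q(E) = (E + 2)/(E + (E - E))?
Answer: 81/484 ≈ 0.16736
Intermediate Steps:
Q(E) = (2 + E)/(2*E) (Q(E) = ((E + 2)/(E + (E - E)))/2 = ((2 + E)/(E + 0))/2 = ((2 + E)/E)/2 = (2 + E)/(2*E))
Q(-11)² = ((½)*(2 - 11)/(-11))² = ((½)*(-1/11)*(-9))² = (9/22)² = 81/484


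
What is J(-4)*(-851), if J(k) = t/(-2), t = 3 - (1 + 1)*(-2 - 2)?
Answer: 9361/2 ≈ 4680.5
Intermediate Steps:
t = 11 (t = 3 - 2*(-4) = 3 - 1*(-8) = 3 + 8 = 11)
J(k) = -11/2 (J(k) = 11/(-2) = 11*(-½) = -11/2)
J(-4)*(-851) = -11/2*(-851) = 9361/2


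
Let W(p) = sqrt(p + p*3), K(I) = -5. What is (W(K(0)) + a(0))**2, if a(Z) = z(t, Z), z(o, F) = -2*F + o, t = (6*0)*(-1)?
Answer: -20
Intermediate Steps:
t = 0 (t = 0*(-1) = 0)
W(p) = 2*sqrt(p) (W(p) = sqrt(p + 3*p) = sqrt(4*p) = 2*sqrt(p))
z(o, F) = o - 2*F
a(Z) = -2*Z (a(Z) = 0 - 2*Z = -2*Z)
(W(K(0)) + a(0))**2 = (2*sqrt(-5) - 2*0)**2 = (2*(I*sqrt(5)) + 0)**2 = (2*I*sqrt(5) + 0)**2 = (2*I*sqrt(5))**2 = -20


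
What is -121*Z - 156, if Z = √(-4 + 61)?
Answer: -156 - 121*√57 ≈ -1069.5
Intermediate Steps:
Z = √57 ≈ 7.5498
-121*Z - 156 = -121*√57 - 156 = -156 - 121*√57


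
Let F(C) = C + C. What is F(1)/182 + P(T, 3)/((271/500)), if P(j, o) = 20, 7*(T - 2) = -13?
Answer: 910271/24661 ≈ 36.911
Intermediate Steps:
T = ⅐ (T = 2 + (⅐)*(-13) = 2 - 13/7 = ⅐ ≈ 0.14286)
F(C) = 2*C
F(1)/182 + P(T, 3)/((271/500)) = (2*1)/182 + 20/((271/500)) = 2*(1/182) + 20/((271*(1/500))) = 1/91 + 20/(271/500) = 1/91 + 20*(500/271) = 1/91 + 10000/271 = 910271/24661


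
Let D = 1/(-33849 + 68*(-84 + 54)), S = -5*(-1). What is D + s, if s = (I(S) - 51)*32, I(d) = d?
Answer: -52828609/35889 ≈ -1472.0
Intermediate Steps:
S = 5
D = -1/35889 (D = 1/(-33849 + 68*(-30)) = 1/(-33849 - 2040) = 1/(-35889) = -1/35889 ≈ -2.7864e-5)
s = -1472 (s = (5 - 51)*32 = -46*32 = -1472)
D + s = -1/35889 - 1472 = -52828609/35889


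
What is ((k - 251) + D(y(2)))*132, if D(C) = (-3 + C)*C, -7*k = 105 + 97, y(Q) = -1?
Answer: -254892/7 ≈ -36413.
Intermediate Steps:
k = -202/7 (k = -(105 + 97)/7 = -1/7*202 = -202/7 ≈ -28.857)
D(C) = C*(-3 + C)
((k - 251) + D(y(2)))*132 = ((-202/7 - 251) - (-3 - 1))*132 = (-1959/7 - 1*(-4))*132 = (-1959/7 + 4)*132 = -1931/7*132 = -254892/7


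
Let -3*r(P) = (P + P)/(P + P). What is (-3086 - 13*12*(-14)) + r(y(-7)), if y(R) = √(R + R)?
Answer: -2707/3 ≈ -902.33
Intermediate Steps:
y(R) = √2*√R (y(R) = √(2*R) = √2*√R)
r(P) = -⅓ (r(P) = -(P + P)/(3*(P + P)) = -2*P/(3*(2*P)) = -2*P*1/(2*P)/3 = -⅓*1 = -⅓)
(-3086 - 13*12*(-14)) + r(y(-7)) = (-3086 - 13*12*(-14)) - ⅓ = (-3086 - 156*(-14)) - ⅓ = (-3086 + 2184) - ⅓ = -902 - ⅓ = -2707/3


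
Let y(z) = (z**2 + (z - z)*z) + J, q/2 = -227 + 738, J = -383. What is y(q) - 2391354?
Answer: -1347253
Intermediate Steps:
q = 1022 (q = 2*(-227 + 738) = 2*511 = 1022)
y(z) = -383 + z**2 (y(z) = (z**2 + (z - z)*z) - 383 = (z**2 + 0*z) - 383 = (z**2 + 0) - 383 = z**2 - 383 = -383 + z**2)
y(q) - 2391354 = (-383 + 1022**2) - 2391354 = (-383 + 1044484) - 2391354 = 1044101 - 2391354 = -1347253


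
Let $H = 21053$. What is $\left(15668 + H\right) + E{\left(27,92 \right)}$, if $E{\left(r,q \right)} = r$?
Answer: $36748$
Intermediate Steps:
$\left(15668 + H\right) + E{\left(27,92 \right)} = \left(15668 + 21053\right) + 27 = 36721 + 27 = 36748$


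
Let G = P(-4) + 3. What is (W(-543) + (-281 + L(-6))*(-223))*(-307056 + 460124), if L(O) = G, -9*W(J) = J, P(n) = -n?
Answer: 28085988116/3 ≈ 9.3620e+9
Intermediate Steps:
W(J) = -J/9
G = 7 (G = -1*(-4) + 3 = 4 + 3 = 7)
L(O) = 7
(W(-543) + (-281 + L(-6))*(-223))*(-307056 + 460124) = (-⅑*(-543) + (-281 + 7)*(-223))*(-307056 + 460124) = (181/3 - 274*(-223))*153068 = (181/3 + 61102)*153068 = (183487/3)*153068 = 28085988116/3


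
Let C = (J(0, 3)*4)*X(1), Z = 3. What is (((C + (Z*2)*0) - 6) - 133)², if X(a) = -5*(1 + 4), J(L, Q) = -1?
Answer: 1521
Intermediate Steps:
X(a) = -25 (X(a) = -5*5 = -25)
C = 100 (C = -1*4*(-25) = -4*(-25) = 100)
(((C + (Z*2)*0) - 6) - 133)² = (((100 + (3*2)*0) - 6) - 133)² = (((100 + 6*0) - 6) - 133)² = (((100 + 0) - 6) - 133)² = ((100 - 6) - 133)² = (94 - 133)² = (-39)² = 1521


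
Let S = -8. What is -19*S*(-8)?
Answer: -1216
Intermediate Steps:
-19*S*(-8) = -19*(-8)*(-8) = 152*(-8) = -1216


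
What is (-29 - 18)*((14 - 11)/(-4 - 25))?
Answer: 141/29 ≈ 4.8621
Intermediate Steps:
(-29 - 18)*((14 - 11)/(-4 - 25)) = -141/(-29) = -141*(-1)/29 = -47*(-3/29) = 141/29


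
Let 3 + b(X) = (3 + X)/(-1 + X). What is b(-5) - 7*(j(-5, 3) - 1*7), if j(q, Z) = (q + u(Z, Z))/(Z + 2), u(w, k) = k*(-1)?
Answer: 863/15 ≈ 57.533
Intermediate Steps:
u(w, k) = -k
j(q, Z) = (q - Z)/(2 + Z) (j(q, Z) = (q - Z)/(Z + 2) = (q - Z)/(2 + Z))
b(X) = -3 + (3 + X)/(-1 + X)
b(-5) - 7*(j(-5, 3) - 1*7) = 2*(3 - 1*(-5))/(-1 - 5) - 7*((-5 - 1*3)/(2 + 3) - 1*7) = 2*(3 + 5)/(-6) - 7*((-5 - 3)/5 - 7) = 2*(-1/6)*8 - 7*((1/5)*(-8) - 7) = -8/3 - 7*(-8/5 - 7) = -8/3 - 7*(-43/5) = -8/3 + 301/5 = 863/15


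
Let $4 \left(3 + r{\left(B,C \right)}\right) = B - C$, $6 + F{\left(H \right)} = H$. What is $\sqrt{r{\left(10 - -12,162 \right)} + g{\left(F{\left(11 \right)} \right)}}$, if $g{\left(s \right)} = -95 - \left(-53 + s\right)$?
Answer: $i \sqrt{85} \approx 9.2195 i$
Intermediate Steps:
$F{\left(H \right)} = -6 + H$
$g{\left(s \right)} = -42 - s$
$r{\left(B,C \right)} = -3 - \frac{C}{4} + \frac{B}{4}$ ($r{\left(B,C \right)} = -3 + \frac{B - C}{4} = -3 + \left(- \frac{C}{4} + \frac{B}{4}\right) = -3 - \frac{C}{4} + \frac{B}{4}$)
$\sqrt{r{\left(10 - -12,162 \right)} + g{\left(F{\left(11 \right)} \right)}} = \sqrt{\left(-3 - \frac{81}{2} + \frac{10 - -12}{4}\right) - 47} = \sqrt{\left(-3 - \frac{81}{2} + \frac{10 + 12}{4}\right) - 47} = \sqrt{\left(-3 - \frac{81}{2} + \frac{1}{4} \cdot 22\right) - 47} = \sqrt{\left(-3 - \frac{81}{2} + \frac{11}{2}\right) - 47} = \sqrt{-38 - 47} = \sqrt{-85} = i \sqrt{85}$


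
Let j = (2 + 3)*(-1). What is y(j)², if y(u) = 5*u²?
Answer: 15625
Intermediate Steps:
j = -5 (j = 5*(-1) = -5)
y(j)² = (5*(-5)²)² = (5*25)² = 125² = 15625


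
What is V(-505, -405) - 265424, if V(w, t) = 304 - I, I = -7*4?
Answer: -265092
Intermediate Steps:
I = -28
V(w, t) = 332 (V(w, t) = 304 - 1*(-28) = 304 + 28 = 332)
V(-505, -405) - 265424 = 332 - 265424 = -265092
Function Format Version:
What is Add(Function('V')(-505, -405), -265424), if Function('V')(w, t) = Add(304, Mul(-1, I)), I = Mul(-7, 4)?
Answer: -265092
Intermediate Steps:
I = -28
Function('V')(w, t) = 332 (Function('V')(w, t) = Add(304, Mul(-1, -28)) = Add(304, 28) = 332)
Add(Function('V')(-505, -405), -265424) = Add(332, -265424) = -265092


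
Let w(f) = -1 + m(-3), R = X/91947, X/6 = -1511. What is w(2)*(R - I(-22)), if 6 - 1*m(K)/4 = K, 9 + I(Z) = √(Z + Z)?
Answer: 9548665/30649 - 70*I*√11 ≈ 311.55 - 232.16*I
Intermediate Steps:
X = -9066 (X = 6*(-1511) = -9066)
I(Z) = -9 + √2*√Z (I(Z) = -9 + √(Z + Z) = -9 + √(2*Z) = -9 + √2*√Z)
m(K) = 24 - 4*K
R = -3022/30649 (R = -9066/91947 = -9066*1/91947 = -3022/30649 ≈ -0.098600)
w(f) = 35 (w(f) = -1 + (24 - 4*(-3)) = -1 + (24 + 12) = -1 + 36 = 35)
w(2)*(R - I(-22)) = 35*(-3022/30649 - (-9 + √2*√(-22))) = 35*(-3022/30649 - (-9 + √2*(I*√22))) = 35*(-3022/30649 - (-9 + 2*I*√11)) = 35*(-3022/30649 + (9 - 2*I*√11)) = 35*(272819/30649 - 2*I*√11) = 9548665/30649 - 70*I*√11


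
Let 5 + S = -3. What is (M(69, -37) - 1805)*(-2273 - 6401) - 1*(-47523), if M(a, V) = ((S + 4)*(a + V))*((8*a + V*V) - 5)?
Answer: 2142985245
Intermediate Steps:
S = -8 (S = -5 - 3 = -8)
M(a, V) = (-4*V - 4*a)*(-5 + V**2 + 8*a) (M(a, V) = ((-8 + 4)*(a + V))*((8*a + V*V) - 5) = (-4*(V + a))*((8*a + V**2) - 5) = (-4*V - 4*a)*((V**2 + 8*a) - 5) = (-4*V - 4*a)*(-5 + V**2 + 8*a))
(M(69, -37) - 1805)*(-2273 - 6401) - 1*(-47523) = ((-32*69**2 - 4*(-37)**3 + 20*(-37) + 20*69 - 32*(-37)*69 - 4*69*(-37)**2) - 1805)*(-2273 - 6401) - 1*(-47523) = ((-32*4761 - 4*(-50653) - 740 + 1380 + 81696 - 4*69*1369) - 1805)*(-8674) + 47523 = ((-152352 + 202612 - 740 + 1380 + 81696 - 377844) - 1805)*(-8674) + 47523 = (-245248 - 1805)*(-8674) + 47523 = -247053*(-8674) + 47523 = 2142937722 + 47523 = 2142985245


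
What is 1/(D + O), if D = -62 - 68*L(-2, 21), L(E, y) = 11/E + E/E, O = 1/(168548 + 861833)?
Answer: 1030381/251412965 ≈ 0.0040984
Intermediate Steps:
O = 1/1030381 ≈ 9.7051e-7
L(E, y) = 1 + 11/E (L(E, y) = 11/E + 1 = 1 + 11/E)
D = 244 (D = -62 - 68*(11 - 2)/(-2) = -62 - (-34)*9 = -62 - 68*(-9/2) = -62 + 306 = 244)
1/(D + O) = 1/(244 + 1/1030381) = 1/(251412965/1030381) = 1030381/251412965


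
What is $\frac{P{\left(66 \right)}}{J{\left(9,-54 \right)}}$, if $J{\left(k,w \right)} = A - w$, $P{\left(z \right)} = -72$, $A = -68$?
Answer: $\frac{36}{7} \approx 5.1429$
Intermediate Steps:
$J{\left(k,w \right)} = -68 - w$
$\frac{P{\left(66 \right)}}{J{\left(9,-54 \right)}} = - \frac{72}{-68 - -54} = - \frac{72}{-68 + 54} = - \frac{72}{-14} = \left(-72\right) \left(- \frac{1}{14}\right) = \frac{36}{7}$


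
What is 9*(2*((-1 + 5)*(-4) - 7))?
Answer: -414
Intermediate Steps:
9*(2*((-1 + 5)*(-4) - 7)) = 9*(2*(4*(-4) - 7)) = 9*(2*(-16 - 7)) = 9*(2*(-23)) = 9*(-46) = -414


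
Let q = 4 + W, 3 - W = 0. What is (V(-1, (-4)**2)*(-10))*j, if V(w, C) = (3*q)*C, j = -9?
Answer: 30240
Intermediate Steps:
W = 3 (W = 3 - 1*0 = 3 + 0 = 3)
q = 7 (q = 4 + 3 = 7)
V(w, C) = 21*C (V(w, C) = (3*7)*C = 21*C)
(V(-1, (-4)**2)*(-10))*j = ((21*(-4)**2)*(-10))*(-9) = ((21*16)*(-10))*(-9) = (336*(-10))*(-9) = -3360*(-9) = 30240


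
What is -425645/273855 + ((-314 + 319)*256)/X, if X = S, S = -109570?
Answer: -939769141/600125847 ≈ -1.5660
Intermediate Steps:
X = -109570
-425645/273855 + ((-314 + 319)*256)/X = -425645/273855 + ((-314 + 319)*256)/(-109570) = -425645*1/273855 + (5*256)*(-1/109570) = -85129/54771 + 1280*(-1/109570) = -85129/54771 - 128/10957 = -939769141/600125847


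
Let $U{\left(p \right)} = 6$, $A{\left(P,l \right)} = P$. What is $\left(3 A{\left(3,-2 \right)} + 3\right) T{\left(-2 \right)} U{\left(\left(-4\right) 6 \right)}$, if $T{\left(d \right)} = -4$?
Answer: $-288$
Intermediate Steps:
$\left(3 A{\left(3,-2 \right)} + 3\right) T{\left(-2 \right)} U{\left(\left(-4\right) 6 \right)} = \left(3 \cdot 3 + 3\right) \left(-4\right) 6 = \left(9 + 3\right) \left(-4\right) 6 = 12 \left(-4\right) 6 = \left(-48\right) 6 = -288$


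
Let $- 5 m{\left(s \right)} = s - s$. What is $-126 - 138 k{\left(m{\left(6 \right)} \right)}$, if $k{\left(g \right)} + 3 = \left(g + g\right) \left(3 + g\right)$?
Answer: $288$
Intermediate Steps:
$m{\left(s \right)} = 0$ ($m{\left(s \right)} = - \frac{s - s}{5} = \left(- \frac{1}{5}\right) 0 = 0$)
$k{\left(g \right)} = -3 + 2 g \left(3 + g\right)$ ($k{\left(g \right)} = -3 + \left(g + g\right) \left(3 + g\right) = -3 + 2 g \left(3 + g\right)$)
$-126 - 138 k{\left(m{\left(6 \right)} \right)} = -126 - 138 \left(-3 + 2 \cdot 0^{2} + 6 \cdot 0\right) = -126 - 138 \left(-3 + 2 \cdot 0 + 0\right) = -126 - 138 \left(-3 + 0 + 0\right) = -126 - -414 = -126 + 414 = 288$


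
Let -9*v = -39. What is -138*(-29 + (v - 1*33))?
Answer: 7958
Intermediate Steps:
v = 13/3 (v = -⅑*(-39) = 13/3 ≈ 4.3333)
-138*(-29 + (v - 1*33)) = -138*(-29 + (13/3 - 1*33)) = -138*(-29 + (13/3 - 33)) = -138*(-29 - 86/3) = -138*(-173/3) = 7958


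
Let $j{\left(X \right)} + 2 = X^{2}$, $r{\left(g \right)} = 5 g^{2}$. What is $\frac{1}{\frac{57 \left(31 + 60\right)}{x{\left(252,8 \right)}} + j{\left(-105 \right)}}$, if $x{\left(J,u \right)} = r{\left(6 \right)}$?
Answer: $\frac{60}{663109} \approx 9.0483 \cdot 10^{-5}$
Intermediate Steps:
$j{\left(X \right)} = -2 + X^{2}$
$x{\left(J,u \right)} = 180$ ($x{\left(J,u \right)} = 5 \cdot 6^{2} = 5 \cdot 36 = 180$)
$\frac{1}{\frac{57 \left(31 + 60\right)}{x{\left(252,8 \right)}} + j{\left(-105 \right)}} = \frac{1}{\frac{57 \left(31 + 60\right)}{180} - \left(2 - \left(-105\right)^{2}\right)} = \frac{1}{57 \cdot 91 \cdot \frac{1}{180} + \left(-2 + 11025\right)} = \frac{1}{5187 \cdot \frac{1}{180} + 11023} = \frac{1}{\frac{1729}{60} + 11023} = \frac{1}{\frac{663109}{60}} = \frac{60}{663109}$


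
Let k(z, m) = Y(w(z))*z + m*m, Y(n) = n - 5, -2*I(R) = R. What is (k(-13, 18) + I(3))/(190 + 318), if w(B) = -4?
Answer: 879/1016 ≈ 0.86516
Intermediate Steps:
I(R) = -R/2
Y(n) = -5 + n
k(z, m) = m**2 - 9*z (k(z, m) = (-5 - 4)*z + m*m = -9*z + m**2 = m**2 - 9*z)
(k(-13, 18) + I(3))/(190 + 318) = ((18**2 - 9*(-13)) - 1/2*3)/(190 + 318) = ((324 + 117) - 3/2)/508 = (441 - 3/2)*(1/508) = (879/2)*(1/508) = 879/1016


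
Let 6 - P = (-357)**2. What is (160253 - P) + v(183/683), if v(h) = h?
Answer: 196496551/683 ≈ 2.8770e+5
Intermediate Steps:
P = -127443 (P = 6 - 1*(-357)**2 = 6 - 1*127449 = 6 - 127449 = -127443)
(160253 - P) + v(183/683) = (160253 - 1*(-127443)) + 183/683 = (160253 + 127443) + 183*(1/683) = 287696 + 183/683 = 196496551/683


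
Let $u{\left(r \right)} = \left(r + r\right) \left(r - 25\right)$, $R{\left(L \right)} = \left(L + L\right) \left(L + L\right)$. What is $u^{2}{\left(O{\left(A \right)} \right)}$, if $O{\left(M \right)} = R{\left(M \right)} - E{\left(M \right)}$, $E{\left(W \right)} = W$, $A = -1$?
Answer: $40000$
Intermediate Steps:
$R{\left(L \right)} = 4 L^{2}$ ($R{\left(L \right)} = 2 L 2 L = 4 L^{2}$)
$O{\left(M \right)} = - M + 4 M^{2}$ ($O{\left(M \right)} = 4 M^{2} - M = - M + 4 M^{2}$)
$u{\left(r \right)} = 2 r \left(-25 + r\right)$
$u^{2}{\left(O{\left(A \right)} \right)} = \left(2 \left(- (-1 + 4 \left(-1\right))\right) \left(-25 - \left(-1 + 4 \left(-1\right)\right)\right)\right)^{2} = \left(2 \left(- (-1 - 4)\right) \left(-25 - \left(-1 - 4\right)\right)\right)^{2} = \left(2 \left(\left(-1\right) \left(-5\right)\right) \left(-25 - -5\right)\right)^{2} = \left(2 \cdot 5 \left(-25 + 5\right)\right)^{2} = \left(2 \cdot 5 \left(-20\right)\right)^{2} = \left(-200\right)^{2} = 40000$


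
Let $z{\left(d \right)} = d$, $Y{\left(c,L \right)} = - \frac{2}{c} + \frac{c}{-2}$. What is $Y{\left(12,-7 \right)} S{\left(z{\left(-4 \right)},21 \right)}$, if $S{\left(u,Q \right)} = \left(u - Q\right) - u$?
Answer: $\frac{259}{2} \approx 129.5$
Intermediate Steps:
$Y{\left(c,L \right)} = - \frac{2}{c} - \frac{c}{2}$ ($Y{\left(c,L \right)} = - \frac{2}{c} + c \left(- \frac{1}{2}\right) = - \frac{2}{c} - \frac{c}{2}$)
$S{\left(u,Q \right)} = - Q$
$Y{\left(12,-7 \right)} S{\left(z{\left(-4 \right)},21 \right)} = \left(- \frac{2}{12} - 6\right) \left(\left(-1\right) 21\right) = \left(\left(-2\right) \frac{1}{12} - 6\right) \left(-21\right) = \left(- \frac{1}{6} - 6\right) \left(-21\right) = \left(- \frac{37}{6}\right) \left(-21\right) = \frac{259}{2}$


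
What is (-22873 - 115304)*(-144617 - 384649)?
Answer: 73132388082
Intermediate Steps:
(-22873 - 115304)*(-144617 - 384649) = -138177*(-529266) = 73132388082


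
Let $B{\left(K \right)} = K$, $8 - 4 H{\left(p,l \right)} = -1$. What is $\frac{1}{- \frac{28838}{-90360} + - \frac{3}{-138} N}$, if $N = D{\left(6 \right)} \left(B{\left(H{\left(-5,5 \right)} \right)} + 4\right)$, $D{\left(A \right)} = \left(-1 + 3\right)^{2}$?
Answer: $\frac{1039140}{896387} \approx 1.1593$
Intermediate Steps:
$H{\left(p,l \right)} = \frac{9}{4}$ ($H{\left(p,l \right)} = 2 - - \frac{1}{4} = 2 + \frac{1}{4} = \frac{9}{4}$)
$D{\left(A \right)} = 4$ ($D{\left(A \right)} = 2^{2} = 4$)
$N = 25$ ($N = 4 \left(\frac{9}{4} + 4\right) = 4 \cdot \frac{25}{4} = 25$)
$\frac{1}{- \frac{28838}{-90360} + - \frac{3}{-138} N} = \frac{1}{- \frac{28838}{-90360} + - \frac{3}{-138} \cdot 25} = \frac{1}{\left(-28838\right) \left(- \frac{1}{90360}\right) + \left(-3\right) \left(- \frac{1}{138}\right) 25} = \frac{1}{\frac{14419}{45180} + \frac{1}{46} \cdot 25} = \frac{1}{\frac{14419}{45180} + \frac{25}{46}} = \frac{1}{\frac{896387}{1039140}} = \frac{1039140}{896387}$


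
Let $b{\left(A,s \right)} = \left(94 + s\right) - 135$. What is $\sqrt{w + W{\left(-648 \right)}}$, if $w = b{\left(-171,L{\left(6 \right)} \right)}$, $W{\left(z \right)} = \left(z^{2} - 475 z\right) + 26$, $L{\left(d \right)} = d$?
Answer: $3 \sqrt{80855} \approx 853.05$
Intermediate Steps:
$W{\left(z \right)} = 26 + z^{2} - 475 z$
$b{\left(A,s \right)} = -41 + s$
$w = -35$ ($w = -41 + 6 = -35$)
$\sqrt{w + W{\left(-648 \right)}} = \sqrt{-35 + \left(26 + \left(-648\right)^{2} - -307800\right)} = \sqrt{-35 + \left(26 + 419904 + 307800\right)} = \sqrt{-35 + 727730} = \sqrt{727695} = 3 \sqrt{80855}$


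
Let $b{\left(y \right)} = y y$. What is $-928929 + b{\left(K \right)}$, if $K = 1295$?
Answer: $748096$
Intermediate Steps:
$b{\left(y \right)} = y^{2}$
$-928929 + b{\left(K \right)} = -928929 + 1295^{2} = -928929 + 1677025 = 748096$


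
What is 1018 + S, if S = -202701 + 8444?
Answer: -193239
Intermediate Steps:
S = -194257
1018 + S = 1018 - 194257 = -193239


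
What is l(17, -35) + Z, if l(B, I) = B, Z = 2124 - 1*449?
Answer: 1692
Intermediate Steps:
Z = 1675 (Z = 2124 - 449 = 1675)
l(17, -35) + Z = 17 + 1675 = 1692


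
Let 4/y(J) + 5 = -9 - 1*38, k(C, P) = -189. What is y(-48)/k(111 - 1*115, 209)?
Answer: 1/2457 ≈ 0.00040700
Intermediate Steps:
y(J) = -1/13 (y(J) = 4/(-5 + (-9 - 1*38)) = 4/(-5 + (-9 - 38)) = 4/(-5 - 47) = 4/(-52) = 4*(-1/52) = -1/13)
y(-48)/k(111 - 1*115, 209) = -1/13/(-189) = -1/13*(-1/189) = 1/2457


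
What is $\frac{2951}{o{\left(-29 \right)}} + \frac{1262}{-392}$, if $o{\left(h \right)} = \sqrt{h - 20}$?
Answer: $- \frac{631}{196} - \frac{2951 i}{7} \approx -3.2194 - 421.57 i$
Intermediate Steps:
$o{\left(h \right)} = \sqrt{-20 + h}$
$\frac{2951}{o{\left(-29 \right)}} + \frac{1262}{-392} = \frac{2951}{\sqrt{-20 - 29}} + \frac{1262}{-392} = \frac{2951}{\sqrt{-49}} + 1262 \left(- \frac{1}{392}\right) = \frac{2951}{7 i} - \frac{631}{196} = 2951 \left(- \frac{i}{7}\right) - \frac{631}{196} = - \frac{2951 i}{7} - \frac{631}{196} = - \frac{631}{196} - \frac{2951 i}{7}$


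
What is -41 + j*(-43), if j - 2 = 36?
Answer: -1675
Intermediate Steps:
j = 38 (j = 2 + 36 = 38)
-41 + j*(-43) = -41 + 38*(-43) = -41 - 1634 = -1675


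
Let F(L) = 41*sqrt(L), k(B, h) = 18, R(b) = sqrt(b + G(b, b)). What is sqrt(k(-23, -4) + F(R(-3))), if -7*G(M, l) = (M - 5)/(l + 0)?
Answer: sqrt(7938 + 861*21**(3/4)*71**(1/4)*sqrt(I))/21 ≈ 7.9628 + 2.4685*I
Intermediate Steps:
G(M, l) = -(-5 + M)/(7*l) (G(M, l) = -(M - 5)/(7*(l + 0)) = -(-5 + M)/(7*l))
R(b) = sqrt(b + (5 - b)/(7*b))
sqrt(k(-23, -4) + F(R(-3))) = sqrt(18 + 41*sqrt(sqrt(-7 + 35/(-3) + 49*(-3))/7)) = sqrt(18 + 41*sqrt(sqrt(-7 + 35*(-1/3) - 147)/7)) = sqrt(18 + 41*sqrt(sqrt(-7 - 35/3 - 147)/7)) = sqrt(18 + 41*sqrt(sqrt(-497/3)/7)) = sqrt(18 + 41*sqrt((I*sqrt(1491)/3)/7)) = sqrt(18 + 41*sqrt(I*sqrt(1491)/21)) = sqrt(18 + 41*(21**(3/4)*71**(1/4)*sqrt(I)/21)) = sqrt(18 + 41*21**(3/4)*71**(1/4)*sqrt(I)/21)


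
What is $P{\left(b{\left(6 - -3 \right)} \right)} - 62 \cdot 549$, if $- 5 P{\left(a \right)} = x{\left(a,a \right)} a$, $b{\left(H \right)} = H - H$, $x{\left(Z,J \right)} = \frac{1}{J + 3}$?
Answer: $-34038$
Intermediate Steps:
$x{\left(Z,J \right)} = \frac{1}{3 + J}$
$b{\left(H \right)} = 0$
$P{\left(a \right)} = - \frac{a}{5 \left(3 + a\right)}$ ($P{\left(a \right)} = - \frac{\frac{1}{3 + a} a}{5} = - \frac{a \frac{1}{3 + a}}{5} = - \frac{a}{5 \left(3 + a\right)}$)
$P{\left(b{\left(6 - -3 \right)} \right)} - 62 \cdot 549 = \left(-1\right) 0 \frac{1}{15 + 5 \cdot 0} - 62 \cdot 549 = \left(-1\right) 0 \frac{1}{15 + 0} - 34038 = \left(-1\right) 0 \cdot \frac{1}{15} - 34038 = 0 - 34038 = -34038$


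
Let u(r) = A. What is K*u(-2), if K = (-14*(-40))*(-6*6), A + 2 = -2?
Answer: 80640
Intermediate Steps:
A = -4 (A = -2 - 2 = -4)
u(r) = -4
K = -20160 (K = 560*(-36) = -20160)
K*u(-2) = -20160*(-4) = 80640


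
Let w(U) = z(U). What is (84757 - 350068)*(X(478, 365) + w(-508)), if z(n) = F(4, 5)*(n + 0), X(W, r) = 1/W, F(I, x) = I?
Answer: 257695247745/478 ≈ 5.3911e+8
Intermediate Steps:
z(n) = 4*n (z(n) = 4*(n + 0) = 4*n)
w(U) = 4*U
(84757 - 350068)*(X(478, 365) + w(-508)) = (84757 - 350068)*(1/478 + 4*(-508)) = -265311*(1/478 - 2032) = -265311*(-971295/478) = 257695247745/478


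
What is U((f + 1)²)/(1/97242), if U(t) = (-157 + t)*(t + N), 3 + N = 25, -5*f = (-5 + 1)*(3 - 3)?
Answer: -348904296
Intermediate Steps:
f = 0 (f = -(-5 + 1)*(3 - 3)/5 = -(-4)*0/5 = -⅕*0 = 0)
N = 22 (N = -3 + 25 = 22)
U(t) = (-157 + t)*(22 + t) (U(t) = (-157 + t)*(t + 22) = (-157 + t)*(22 + t))
U((f + 1)²)/(1/97242) = (-3454 + ((0 + 1)²)² - 135*(0 + 1)²)/(1/97242) = (-3454 + (1²)² - 135*1²)/(1/97242) = (-3454 + 1² - 135*1)*97242 = (-3454 + 1 - 135)*97242 = -3588*97242 = -348904296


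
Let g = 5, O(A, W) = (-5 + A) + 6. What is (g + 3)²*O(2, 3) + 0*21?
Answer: 192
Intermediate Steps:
O(A, W) = 1 + A
(g + 3)²*O(2, 3) + 0*21 = (5 + 3)²*(1 + 2) + 0*21 = 8²*3 + 0 = 64*3 + 0 = 192 + 0 = 192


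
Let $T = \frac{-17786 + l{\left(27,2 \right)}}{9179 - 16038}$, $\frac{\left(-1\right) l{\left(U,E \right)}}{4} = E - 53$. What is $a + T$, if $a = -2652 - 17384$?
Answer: $- \frac{137409342}{6859} \approx -20033.0$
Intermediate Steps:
$l{\left(U,E \right)} = 212 - 4 E$ ($l{\left(U,E \right)} = - 4 \left(E - 53\right) = - 4 \left(-53 + E\right) = 212 - 4 E$)
$T = \frac{17582}{6859}$ ($T = \frac{-17786 + \left(212 - 8\right)}{9179 - 16038} = \frac{-17786 + \left(212 - 8\right)}{-6859} = \left(-17786 + 204\right) \left(- \frac{1}{6859}\right) = \left(-17582\right) \left(- \frac{1}{6859}\right) = \frac{17582}{6859} \approx 2.5633$)
$a = -20036$ ($a = -2652 - 17384 = -20036$)
$a + T = -20036 + \frac{17582}{6859} = - \frac{137409342}{6859}$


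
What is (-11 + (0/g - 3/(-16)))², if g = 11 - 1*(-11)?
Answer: 29929/256 ≈ 116.91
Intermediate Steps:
g = 22 (g = 11 + 11 = 22)
(-11 + (0/g - 3/(-16)))² = (-11 + (0/22 - 3/(-16)))² = (-11 + (0*(1/22) - 3*(-1/16)))² = (-11 + (0 + 3/16))² = (-11 + 3/16)² = (-173/16)² = 29929/256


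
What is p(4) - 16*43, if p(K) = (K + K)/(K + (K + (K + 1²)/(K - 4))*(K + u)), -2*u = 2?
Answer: -688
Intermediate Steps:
u = -1 (u = -½*2 = -1)
p(K) = 2*K/(K + (-1 + K)*(K + (1 + K)/(-4 + K))) (p(K) = (K + K)/(K + (K + (K + 1²)/(K - 4))*(K - 1)) = (2*K)/(K + (K + (K + 1)/(-4 + K))*(-1 + K)) = (2*K)/(K + (K + (1 + K)/(-4 + K))*(-1 + K)) = (2*K)/(K + (-1 + K)*(K + (1 + K)/(-4 + K))) = 2*K/(K + (-1 + K)*(K + (1 + K)/(-4 + K))))
p(4) - 16*43 = 2*4*(-4 + 4)/(-1 + 4³ - 3*4²) - 16*43 = 2*4*0/(-1 + 64 - 3*16) - 688 = 2*4*0/(-1 + 64 - 48) - 688 = 2*4*0/15 - 688 = 2*4*(1/15)*0 - 688 = 0 - 688 = -688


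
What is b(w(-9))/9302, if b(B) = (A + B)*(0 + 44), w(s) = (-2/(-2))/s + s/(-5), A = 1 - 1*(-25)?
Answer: 27412/209295 ≈ 0.13097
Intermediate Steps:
A = 26 (A = 1 + 25 = 26)
w(s) = 1/s - s/5 (w(s) = (-2*(-1/2))/s + s*(-1/5) = 1/s - s/5)
b(B) = 1144 + 44*B (b(B) = (26 + B)*(0 + 44) = (26 + B)*44 = 1144 + 44*B)
b(w(-9))/9302 = (1144 + 44*(1/(-9) - 1/5*(-9)))/9302 = (1144 + 44*(-1/9 + 9/5))*(1/9302) = (1144 + 44*(76/45))*(1/9302) = (1144 + 3344/45)*(1/9302) = (54824/45)*(1/9302) = 27412/209295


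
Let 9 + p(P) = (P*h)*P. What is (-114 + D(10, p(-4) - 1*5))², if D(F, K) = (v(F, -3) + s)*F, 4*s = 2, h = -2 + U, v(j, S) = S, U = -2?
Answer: 19321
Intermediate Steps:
h = -4 (h = -2 - 2 = -4)
s = ½ (s = (¼)*2 = ½ ≈ 0.50000)
p(P) = -9 - 4*P² (p(P) = -9 + (P*(-4))*P = -9 + (-4*P)*P = -9 - 4*P²)
D(F, K) = -5*F/2 (D(F, K) = (-3 + ½)*F = -5*F/2)
(-114 + D(10, p(-4) - 1*5))² = (-114 - 5/2*10)² = (-114 - 25)² = (-139)² = 19321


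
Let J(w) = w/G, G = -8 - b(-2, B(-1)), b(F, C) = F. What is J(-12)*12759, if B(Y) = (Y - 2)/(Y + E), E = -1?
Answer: 25518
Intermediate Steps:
B(Y) = (-2 + Y)/(-1 + Y) (B(Y) = (Y - 2)/(Y - 1) = (-2 + Y)/(-1 + Y))
G = -6 (G = -8 - 1*(-2) = -8 + 2 = -6)
J(w) = -w/6 (J(w) = w/(-6) = w*(-⅙) = -w/6)
J(-12)*12759 = -⅙*(-12)*12759 = 2*12759 = 25518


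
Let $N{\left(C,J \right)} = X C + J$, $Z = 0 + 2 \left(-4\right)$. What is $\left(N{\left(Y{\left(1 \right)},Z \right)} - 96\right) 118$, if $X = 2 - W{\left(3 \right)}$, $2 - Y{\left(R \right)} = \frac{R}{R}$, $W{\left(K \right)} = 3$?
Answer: $-12390$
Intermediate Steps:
$Z = -8$ ($Z = 0 - 8 = -8$)
$Y{\left(R \right)} = 1$ ($Y{\left(R \right)} = 2 - \frac{R}{R} = 2 - 1 = 1$)
$X = -1$ ($X = 2 - 3 = -1$)
$N{\left(C,J \right)} = J - C$ ($N{\left(C,J \right)} = - C + J = J - C$)
$\left(N{\left(Y{\left(1 \right)},Z \right)} - 96\right) 118 = \left(\left(-8 - 1\right) - 96\right) 118 = \left(-9 - 96\right) 118 = \left(-105\right) 118 = -12390$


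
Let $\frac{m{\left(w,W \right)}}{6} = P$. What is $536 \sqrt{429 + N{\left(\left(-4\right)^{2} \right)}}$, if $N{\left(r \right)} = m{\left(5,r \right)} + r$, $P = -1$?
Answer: $536 \sqrt{439} \approx 11230.0$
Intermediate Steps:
$m{\left(w,W \right)} = -6$ ($m{\left(w,W \right)} = 6 \left(-1\right) = -6$)
$N{\left(r \right)} = -6 + r$
$536 \sqrt{429 + N{\left(\left(-4\right)^{2} \right)}} = 536 \sqrt{429 - \left(6 - \left(-4\right)^{2}\right)} = 536 \sqrt{429 + \left(-6 + 16\right)} = 536 \sqrt{429 + 10} = 536 \sqrt{439}$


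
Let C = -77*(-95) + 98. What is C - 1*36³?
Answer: -39243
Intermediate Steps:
C = 7413 (C = 7315 + 98 = 7413)
C - 1*36³ = 7413 - 1*36³ = 7413 - 1*46656 = 7413 - 46656 = -39243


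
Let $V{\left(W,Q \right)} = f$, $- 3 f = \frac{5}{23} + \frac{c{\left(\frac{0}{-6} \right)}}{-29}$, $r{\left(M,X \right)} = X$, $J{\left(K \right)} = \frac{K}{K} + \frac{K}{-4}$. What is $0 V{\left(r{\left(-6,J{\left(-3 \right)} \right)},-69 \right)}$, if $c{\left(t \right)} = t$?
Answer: $0$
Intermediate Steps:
$J{\left(K \right)} = 1 - \frac{K}{4}$ ($J{\left(K \right)} = 1 + K \left(- \frac{1}{4}\right) = 1 - \frac{K}{4}$)
$f = - \frac{5}{69}$ ($f = - \frac{\frac{5}{23} + \frac{0 \frac{1}{-6}}{-29}}{3} = - \frac{5 \cdot \frac{1}{23} + 0 \left(- \frac{1}{6}\right) \left(- \frac{1}{29}\right)}{3} = - \frac{\frac{5}{23} + 0 \left(- \frac{1}{29}\right)}{3} = - \frac{\frac{5}{23} + 0}{3} = \left(- \frac{1}{3}\right) \frac{5}{23} = - \frac{5}{69} \approx -0.072464$)
$V{\left(W,Q \right)} = - \frac{5}{69}$
$0 V{\left(r{\left(-6,J{\left(-3 \right)} \right)},-69 \right)} = 0 \left(- \frac{5}{69}\right) = 0$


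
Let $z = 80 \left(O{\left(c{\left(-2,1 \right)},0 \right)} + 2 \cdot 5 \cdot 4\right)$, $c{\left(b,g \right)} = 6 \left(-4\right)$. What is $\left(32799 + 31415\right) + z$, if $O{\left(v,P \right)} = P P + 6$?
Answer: $67894$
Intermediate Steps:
$c{\left(b,g \right)} = -24$
$O{\left(v,P \right)} = 6 + P^{2}$ ($O{\left(v,P \right)} = P^{2} + 6 = 6 + P^{2}$)
$z = 3680$ ($z = 80 \left(\left(6 + 0^{2}\right) + 2 \cdot 5 \cdot 4\right) = 80 \left(\left(6 + 0\right) + 10 \cdot 4\right) = 80 \left(6 + 40\right) = 80 \cdot 46 = 3680$)
$\left(32799 + 31415\right) + z = \left(32799 + 31415\right) + 3680 = 64214 + 3680 = 67894$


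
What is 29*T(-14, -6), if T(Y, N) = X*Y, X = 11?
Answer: -4466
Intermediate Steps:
T(Y, N) = 11*Y
29*T(-14, -6) = 29*(11*(-14)) = 29*(-154) = -4466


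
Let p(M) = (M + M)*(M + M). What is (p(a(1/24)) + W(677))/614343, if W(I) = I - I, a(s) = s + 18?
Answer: 187489/88465392 ≈ 0.0021193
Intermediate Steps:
a(s) = 18 + s
p(M) = 4*M² (p(M) = (2*M)*(2*M) = 4*M²)
W(I) = 0
(p(a(1/24)) + W(677))/614343 = (4*(18 + 1/24)² + 0)/614343 = (4*(18 + 1/24)² + 0)*(1/614343) = (4*(433/24)² + 0)*(1/614343) = (4*(187489/576) + 0)*(1/614343) = (187489/144 + 0)*(1/614343) = (187489/144)*(1/614343) = 187489/88465392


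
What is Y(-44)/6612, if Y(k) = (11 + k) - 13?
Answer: -23/3306 ≈ -0.0069570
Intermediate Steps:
Y(k) = -2 + k
Y(-44)/6612 = (-2 - 44)/6612 = -46*1/6612 = -23/3306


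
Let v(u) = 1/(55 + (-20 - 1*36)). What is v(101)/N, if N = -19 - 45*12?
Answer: 1/559 ≈ 0.0017889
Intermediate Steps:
N = -559 (N = -19 - 540 = -559)
v(u) = -1 (v(u) = 1/(55 + (-20 - 36)) = 1/(55 - 56) = 1/(-1) = -1)
v(101)/N = -1/(-559) = -1*(-1/559) = 1/559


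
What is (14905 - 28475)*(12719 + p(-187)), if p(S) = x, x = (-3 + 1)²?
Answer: -172651110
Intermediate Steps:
x = 4 (x = (-2)² = 4)
p(S) = 4
(14905 - 28475)*(12719 + p(-187)) = (14905 - 28475)*(12719 + 4) = -13570*12723 = -172651110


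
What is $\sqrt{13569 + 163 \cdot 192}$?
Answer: $3 \sqrt{4985} \approx 211.81$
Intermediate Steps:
$\sqrt{13569 + 163 \cdot 192} = \sqrt{13569 + 31296} = \sqrt{44865} = 3 \sqrt{4985}$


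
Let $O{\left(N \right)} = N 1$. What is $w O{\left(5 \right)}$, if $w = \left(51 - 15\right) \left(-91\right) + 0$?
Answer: $-16380$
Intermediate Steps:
$O{\left(N \right)} = N$
$w = -3276$ ($w = \left(51 - 15\right) \left(-91\right) + 0 = 36 \left(-91\right) + 0 = -3276 + 0 = -3276$)
$w O{\left(5 \right)} = \left(-3276\right) 5 = -16380$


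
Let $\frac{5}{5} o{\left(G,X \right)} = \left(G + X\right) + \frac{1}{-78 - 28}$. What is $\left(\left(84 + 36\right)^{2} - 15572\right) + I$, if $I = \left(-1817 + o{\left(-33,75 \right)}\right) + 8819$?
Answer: $\frac{622431}{106} \approx 5872.0$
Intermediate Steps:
$o{\left(G,X \right)} = - \frac{1}{106} + G + X$ ($o{\left(G,X \right)} = \left(G + X\right) + \frac{1}{-78 - 28} = \left(G + X\right) + \frac{1}{-106} = \left(G + X\right) - \frac{1}{106} = - \frac{1}{106} + G + X$)
$I = \frac{746663}{106}$ ($I = \left(-1817 - - \frac{4451}{106}\right) + 8819 = \left(-1817 + \frac{4451}{106}\right) + 8819 = - \frac{188151}{106} + 8819 = \frac{746663}{106} \approx 7044.0$)
$\left(\left(84 + 36\right)^{2} - 15572\right) + I = \left(\left(84 + 36\right)^{2} - 15572\right) + \frac{746663}{106} = \left(120^{2} - 15572\right) + \frac{746663}{106} = \left(14400 - 15572\right) + \frac{746663}{106} = -1172 + \frac{746663}{106} = \frac{622431}{106}$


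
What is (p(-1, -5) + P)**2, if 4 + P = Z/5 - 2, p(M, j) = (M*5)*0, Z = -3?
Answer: 1089/25 ≈ 43.560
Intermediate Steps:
p(M, j) = 0 (p(M, j) = (5*M)*0 = 0)
P = -33/5 (P = -4 + (-3/5 - 2) = -4 - 13/5 = -33/5 ≈ -6.6000)
(p(-1, -5) + P)**2 = (0 - 33/5)**2 = (-33/5)**2 = 1089/25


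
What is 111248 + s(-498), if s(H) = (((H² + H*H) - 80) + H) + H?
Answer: 606180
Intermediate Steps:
s(H) = -80 + 2*H + 2*H² (s(H) = (((H² + H²) - 80) + H) + H = ((2*H² - 80) + H) + H = ((-80 + 2*H²) + H) + H = (-80 + H + 2*H²) + H = -80 + 2*H + 2*H²)
111248 + s(-498) = 111248 + (-80 + 2*(-498) + 2*(-498)²) = 111248 + (-80 - 996 + 2*248004) = 111248 + (-80 - 996 + 496008) = 111248 + 494932 = 606180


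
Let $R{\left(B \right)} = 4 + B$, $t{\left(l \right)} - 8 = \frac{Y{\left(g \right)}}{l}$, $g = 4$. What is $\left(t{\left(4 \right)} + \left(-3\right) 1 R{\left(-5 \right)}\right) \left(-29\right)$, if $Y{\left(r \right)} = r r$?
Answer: $-435$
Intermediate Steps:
$Y{\left(r \right)} = r^{2}$
$t{\left(l \right)} = 8 + \frac{16}{l}$ ($t{\left(l \right)} = 8 + \frac{4^{2}}{l} = 8 + \frac{16}{l}$)
$\left(t{\left(4 \right)} + \left(-3\right) 1 R{\left(-5 \right)}\right) \left(-29\right) = \left(\left(8 + \frac{16}{4}\right) + \left(-3\right) 1 \left(4 - 5\right)\right) \left(-29\right) = \left(\left(8 + 16 \cdot \frac{1}{4}\right) - -3\right) \left(-29\right) = \left(\left(8 + 4\right) + 3\right) \left(-29\right) = \left(12 + 3\right) \left(-29\right) = 15 \left(-29\right) = -435$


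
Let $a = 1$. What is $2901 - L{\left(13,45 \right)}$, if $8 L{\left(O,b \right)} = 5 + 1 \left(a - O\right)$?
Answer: $\frac{23215}{8} \approx 2901.9$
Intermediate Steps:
$L{\left(O,b \right)} = \frac{3}{4} - \frac{O}{8}$ ($L{\left(O,b \right)} = \frac{5 + 1 \left(1 - O\right)}{8} = \frac{5 - \left(-1 + O\right)}{8} = \frac{6 - O}{8} = \frac{3}{4} - \frac{O}{8}$)
$2901 - L{\left(13,45 \right)} = 2901 - \left(\frac{3}{4} - \frac{13}{8}\right) = 2901 - - \frac{7}{8} = 2901 + \frac{7}{8} = \frac{23215}{8}$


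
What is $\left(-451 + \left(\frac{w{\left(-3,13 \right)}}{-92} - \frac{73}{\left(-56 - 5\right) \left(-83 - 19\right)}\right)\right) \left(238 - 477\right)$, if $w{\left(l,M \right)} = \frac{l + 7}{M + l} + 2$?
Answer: $\frac{77132730749}{715530} \approx 1.078 \cdot 10^{5}$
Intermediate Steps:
$w{\left(l,M \right)} = 2 + \frac{7 + l}{M + l}$ ($w{\left(l,M \right)} = \frac{7 + l}{M + l} + 2 = 2 + \frac{7 + l}{M + l}$)
$\left(-451 + \left(\frac{w{\left(-3,13 \right)}}{-92} - \frac{73}{\left(-56 - 5\right) \left(-83 - 19\right)}\right)\right) \left(238 - 477\right) = \left(-451 - \left(73 \frac{1}{\left(-83 - 19\right) \left(-56 - 5\right)} - \frac{\frac{1}{13 - 3} \left(7 + 2 \cdot 13 + 3 \left(-3\right)\right)}{-92}\right)\right) \left(238 - 477\right) = \left(-451 + \left(\frac{7 + 26 - 9}{10} \left(- \frac{1}{92}\right) - \frac{73}{\left(-61\right) \left(-102\right)}\right)\right) \left(-239\right) = \left(-451 + \left(\frac{1}{10} \cdot 24 \left(- \frac{1}{92}\right) - \frac{73}{6222}\right)\right) \left(-239\right) = \left(-451 + \left(\frac{12}{5} \left(- \frac{1}{92}\right) - \frac{73}{6222}\right)\right) \left(-239\right) = \left(-451 - \frac{27061}{715530}\right) \left(-239\right) = \left(- \frac{322731091}{715530}\right) \left(-239\right) = \frac{77132730749}{715530}$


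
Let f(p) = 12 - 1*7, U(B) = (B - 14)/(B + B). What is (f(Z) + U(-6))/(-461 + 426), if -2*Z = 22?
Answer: -4/21 ≈ -0.19048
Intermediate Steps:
Z = -11 (Z = -1/2*22 = -11)
U(B) = (-14 + B)/(2*B) (U(B) = (-14 + B)/((2*B)) = (-14 + B)*(1/(2*B)) = (-14 + B)/(2*B))
f(p) = 5 (f(p) = 12 - 7 = 5)
(f(Z) + U(-6))/(-461 + 426) = (5 + (1/2)*(-14 - 6)/(-6))/(-461 + 426) = (5 + (1/2)*(-1/6)*(-20))/(-35) = (5 + 5/3)*(-1/35) = (20/3)*(-1/35) = -4/21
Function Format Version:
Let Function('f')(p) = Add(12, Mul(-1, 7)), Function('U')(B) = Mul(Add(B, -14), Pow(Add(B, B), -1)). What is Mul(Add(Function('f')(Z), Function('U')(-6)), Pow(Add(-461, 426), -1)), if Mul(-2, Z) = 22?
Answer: Rational(-4, 21) ≈ -0.19048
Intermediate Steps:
Z = -11 (Z = Mul(Rational(-1, 2), 22) = -11)
Function('U')(B) = Mul(Rational(1, 2), Pow(B, -1), Add(-14, B)) (Function('U')(B) = Mul(Add(-14, B), Pow(Mul(2, B), -1)) = Mul(Add(-14, B), Mul(Rational(1, 2), Pow(B, -1))) = Mul(Rational(1, 2), Pow(B, -1), Add(-14, B)))
Function('f')(p) = 5 (Function('f')(p) = Add(12, -7) = 5)
Mul(Add(Function('f')(Z), Function('U')(-6)), Pow(Add(-461, 426), -1)) = Mul(Add(5, Mul(Rational(1, 2), Pow(-6, -1), Add(-14, -6))), Pow(Add(-461, 426), -1)) = Mul(Add(5, Mul(Rational(1, 2), Rational(-1, 6), -20)), Pow(-35, -1)) = Mul(Add(5, Rational(5, 3)), Rational(-1, 35)) = Mul(Rational(20, 3), Rational(-1, 35)) = Rational(-4, 21)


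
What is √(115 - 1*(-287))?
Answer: √402 ≈ 20.050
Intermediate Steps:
√(115 - 1*(-287)) = √(115 + 287) = √402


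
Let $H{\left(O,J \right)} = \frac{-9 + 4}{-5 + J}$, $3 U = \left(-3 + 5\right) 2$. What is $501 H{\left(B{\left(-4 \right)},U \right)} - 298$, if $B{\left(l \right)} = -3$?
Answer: $\frac{4237}{11} \approx 385.18$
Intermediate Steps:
$U = \frac{4}{3}$ ($U = \frac{\left(-3 + 5\right) 2}{3} = \frac{2 \cdot 2}{3} = \frac{1}{3} \cdot 4 = \frac{4}{3} \approx 1.3333$)
$H{\left(O,J \right)} = - \frac{5}{-5 + J}$
$501 H{\left(B{\left(-4 \right)},U \right)} - 298 = 501 \left(- \frac{5}{-5 + \frac{4}{3}}\right) - 298 = 501 \left(- \frac{5}{- \frac{11}{3}}\right) - 298 = 501 \left(\left(-5\right) \left(- \frac{3}{11}\right)\right) - 298 = 501 \cdot \frac{15}{11} - 298 = \frac{7515}{11} - 298 = \frac{4237}{11}$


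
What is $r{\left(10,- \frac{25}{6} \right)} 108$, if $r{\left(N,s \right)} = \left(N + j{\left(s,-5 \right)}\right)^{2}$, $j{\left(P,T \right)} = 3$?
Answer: $18252$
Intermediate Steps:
$r{\left(N,s \right)} = \left(3 + N\right)^{2}$ ($r{\left(N,s \right)} = \left(N + 3\right)^{2} = \left(3 + N\right)^{2}$)
$r{\left(10,- \frac{25}{6} \right)} 108 = \left(3 + 10\right)^{2} \cdot 108 = 13^{2} \cdot 108 = 169 \cdot 108 = 18252$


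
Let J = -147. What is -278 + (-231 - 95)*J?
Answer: 47644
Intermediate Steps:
-278 + (-231 - 95)*J = -278 + (-231 - 95)*(-147) = -278 - 326*(-147) = -278 + 47922 = 47644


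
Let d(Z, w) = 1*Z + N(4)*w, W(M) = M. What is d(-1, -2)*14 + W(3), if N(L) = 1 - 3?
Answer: 45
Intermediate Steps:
N(L) = -2
d(Z, w) = Z - 2*w (d(Z, w) = 1*Z - 2*w = Z - 2*w)
d(-1, -2)*14 + W(3) = (-1 - 2*(-2))*14 + 3 = (-1 + 4)*14 + 3 = 3*14 + 3 = 42 + 3 = 45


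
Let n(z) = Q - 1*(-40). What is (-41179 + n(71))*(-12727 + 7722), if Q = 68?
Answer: 205560355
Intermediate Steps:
n(z) = 108 (n(z) = 68 - 1*(-40) = 68 + 40 = 108)
(-41179 + n(71))*(-12727 + 7722) = (-41179 + 108)*(-12727 + 7722) = -41071*(-5005) = 205560355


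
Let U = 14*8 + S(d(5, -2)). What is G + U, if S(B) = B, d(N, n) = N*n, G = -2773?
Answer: -2671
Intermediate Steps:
U = 102 (U = 14*8 + 5*(-2) = 112 - 10 = 102)
G + U = -2773 + 102 = -2671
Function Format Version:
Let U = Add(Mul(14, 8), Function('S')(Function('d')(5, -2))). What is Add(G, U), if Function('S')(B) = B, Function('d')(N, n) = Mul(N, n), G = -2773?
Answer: -2671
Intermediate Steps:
U = 102 (U = Add(Mul(14, 8), Mul(5, -2)) = Add(112, -10) = 102)
Add(G, U) = Add(-2773, 102) = -2671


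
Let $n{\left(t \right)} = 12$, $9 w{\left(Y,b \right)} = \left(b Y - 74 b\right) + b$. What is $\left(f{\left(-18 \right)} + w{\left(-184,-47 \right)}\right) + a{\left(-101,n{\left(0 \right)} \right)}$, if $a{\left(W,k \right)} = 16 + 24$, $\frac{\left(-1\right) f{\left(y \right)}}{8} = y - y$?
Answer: $\frac{12439}{9} \approx 1382.1$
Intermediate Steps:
$f{\left(y \right)} = 0$ ($f{\left(y \right)} = - 8 \left(y - y\right) = \left(-8\right) 0 = 0$)
$w{\left(Y,b \right)} = - \frac{73 b}{9} + \frac{Y b}{9}$ ($w{\left(Y,b \right)} = \frac{\left(b Y - 74 b\right) + b}{9} = \frac{\left(Y b - 74 b\right) + b}{9} = \frac{\left(- 74 b + Y b\right) + b}{9} = \frac{- 73 b + Y b}{9} = - \frac{73 b}{9} + \frac{Y b}{9}$)
$a{\left(W,k \right)} = 40$
$\left(f{\left(-18 \right)} + w{\left(-184,-47 \right)}\right) + a{\left(-101,n{\left(0 \right)} \right)} = \left(0 + \frac{1}{9} \left(-47\right) \left(-73 - 184\right)\right) + 40 = \left(0 + \frac{1}{9} \left(-47\right) \left(-257\right)\right) + 40 = \left(0 + \frac{12079}{9}\right) + 40 = \frac{12079}{9} + 40 = \frac{12439}{9}$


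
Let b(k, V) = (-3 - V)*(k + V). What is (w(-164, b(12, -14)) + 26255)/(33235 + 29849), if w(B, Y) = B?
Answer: 8697/21028 ≈ 0.41359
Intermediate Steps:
b(k, V) = (-3 - V)*(V + k)
(w(-164, b(12, -14)) + 26255)/(33235 + 29849) = (-164 + 26255)/(33235 + 29849) = 26091/63084 = 26091*(1/63084) = 8697/21028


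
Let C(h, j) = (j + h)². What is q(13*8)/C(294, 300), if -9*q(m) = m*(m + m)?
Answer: -5408/793881 ≈ -0.0068121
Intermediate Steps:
C(h, j) = (h + j)²
q(m) = -2*m²/9 (q(m) = -m*(m + m)/9 = -m*2*m/9 = -2*m²/9)
q(13*8)/C(294, 300) = (-2*(13*8)²/9)/((294 + 300)²) = (-2/9*104²)/(594²) = -2/9*10816/352836 = -21632/9*1/352836 = -5408/793881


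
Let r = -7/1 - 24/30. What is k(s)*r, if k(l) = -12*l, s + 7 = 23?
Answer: 7488/5 ≈ 1497.6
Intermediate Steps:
s = 16 (s = -7 + 23 = 16)
r = -39/5 (r = -7*1 - 24*1/30 = -7 - ⅘ = -39/5 ≈ -7.8000)
k(s)*r = -12*16*(-39/5) = -192*(-39/5) = 7488/5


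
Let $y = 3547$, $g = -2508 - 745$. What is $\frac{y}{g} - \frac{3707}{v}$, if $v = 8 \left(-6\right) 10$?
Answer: $\frac{10356311}{1561440} \approx 6.6325$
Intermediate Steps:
$v = -480$ ($v = \left(-48\right) 10 = -480$)
$g = -3253$ ($g = -2508 - 745 = -3253$)
$\frac{y}{g} - \frac{3707}{v} = \frac{3547}{-3253} - \frac{3707}{-480} = 3547 \left(- \frac{1}{3253}\right) - - \frac{3707}{480} = - \frac{3547}{3253} + \frac{3707}{480} = \frac{10356311}{1561440}$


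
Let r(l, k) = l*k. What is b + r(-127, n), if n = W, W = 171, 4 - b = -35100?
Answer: 13387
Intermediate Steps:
b = 35104 (b = 4 - 1*(-35100) = 4 + 35100 = 35104)
n = 171
r(l, k) = k*l
b + r(-127, n) = 35104 + 171*(-127) = 35104 - 21717 = 13387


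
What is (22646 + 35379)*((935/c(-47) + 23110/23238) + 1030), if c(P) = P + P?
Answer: 64707970479625/1092186 ≈ 5.9246e+7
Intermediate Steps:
c(P) = 2*P
(22646 + 35379)*((935/c(-47) + 23110/23238) + 1030) = (22646 + 35379)*((935/((2*(-47))) + 23110/23238) + 1030) = 58025*((935/(-94) + 23110*(1/23238)) + 1030) = 58025*((935*(-1/94) + 11555/11619) + 1030) = 58025*((-935/94 + 11555/11619) + 1030) = 58025*(-9777595/1092186 + 1030) = 58025*(1115173985/1092186) = 64707970479625/1092186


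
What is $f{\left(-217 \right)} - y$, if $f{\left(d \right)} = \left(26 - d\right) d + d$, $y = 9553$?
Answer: $-62501$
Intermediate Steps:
$f{\left(d \right)} = d + d \left(26 - d\right)$ ($f{\left(d \right)} = d \left(26 - d\right) + d = d + d \left(26 - d\right)$)
$f{\left(-217 \right)} - y = - 217 \left(27 - -217\right) - 9553 = - 217 \left(27 + 217\right) - 9553 = \left(-217\right) 244 - 9553 = -52948 - 9553 = -62501$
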